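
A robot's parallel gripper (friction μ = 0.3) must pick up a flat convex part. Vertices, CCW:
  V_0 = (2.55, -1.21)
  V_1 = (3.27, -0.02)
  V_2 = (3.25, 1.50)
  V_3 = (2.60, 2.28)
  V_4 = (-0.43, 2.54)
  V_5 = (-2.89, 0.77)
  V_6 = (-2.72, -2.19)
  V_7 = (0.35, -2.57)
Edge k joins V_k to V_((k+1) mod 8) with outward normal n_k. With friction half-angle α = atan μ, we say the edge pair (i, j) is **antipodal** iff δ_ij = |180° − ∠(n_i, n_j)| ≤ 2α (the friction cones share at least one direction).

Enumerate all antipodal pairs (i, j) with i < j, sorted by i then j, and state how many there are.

α = atan 0.3 = 16.70°;  2α = 33.40°
n_0 = (+0.8556, -0.5177)
n_1 = (+0.9999, +0.0132)
n_2 = (+0.7682, +0.6402)
n_3 = (+0.0855, +0.9963)
n_4 = (-0.5840, +0.8117)
n_5 = (-0.9984, -0.0573)
n_6 = (-0.1228, -0.9924)
n_7 = (+0.5258, -0.8506)
  (0,1): δ = 148.07°  ·
  (0,2): δ = 109.02°  ·
  (0,3): δ = 63.73°  ·
  (0,4): δ = 23.09°  ✓
  (0,5): δ = 34.46°  ·
  (0,6): δ = 114.12°  ·
  (0,7): δ = 152.90°  ·
  (1,2): δ = 140.95°  ·
  (1,3): δ = 95.66°  ·
  (1,4): δ = 55.02°  ·
  (1,5): δ = 2.53°  ✓
  (1,6): δ = 82.19°  ·
  (1,7): δ = 120.97°  ·
  (2,3): δ = 134.71°  ·
  (2,4): δ = 94.07°  ·
  (2,5): δ = 36.52°  ·
  (2,6): δ = 43.14°  ·
  (2,7): δ = 81.92°  ·
  (3,4): δ = 139.36°  ·
  (3,5): δ = 81.81°  ·
  (3,6): δ = 2.15°  ✓
  (3,7): δ = 36.63°  ·
  (4,5): δ = 122.45°  ·
  (4,6): δ = 42.79°  ·
  (4,7): δ = 4.01°  ✓
  (5,6): δ = 100.34°  ·
  (5,7): δ = 61.56°  ·
  (6,7): δ = 141.22°  ·
antipodal pairs: 4

count = 4; pairs: (0,4), (1,5), (3,6), (4,7)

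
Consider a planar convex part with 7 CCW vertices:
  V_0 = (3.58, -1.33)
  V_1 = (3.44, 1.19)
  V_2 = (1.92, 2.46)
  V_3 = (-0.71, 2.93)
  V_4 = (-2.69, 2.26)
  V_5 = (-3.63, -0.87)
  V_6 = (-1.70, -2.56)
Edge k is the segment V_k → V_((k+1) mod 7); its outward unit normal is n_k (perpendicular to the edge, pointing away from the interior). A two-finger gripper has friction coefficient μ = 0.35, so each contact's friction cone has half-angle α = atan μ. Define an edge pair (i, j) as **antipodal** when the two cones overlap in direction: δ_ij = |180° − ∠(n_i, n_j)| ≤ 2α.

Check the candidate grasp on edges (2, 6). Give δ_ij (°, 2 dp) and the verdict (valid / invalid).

α = atan 0.35 = 19.29°;  2α = 38.58°
edge 2: e_2 = (-2.63, +0.47);  n_2 = (+0.1759, +0.9844)
edge 6: e_6 = (+5.28, +1.23);  n_6 = (+0.2269, -0.9739)
∠(n_2, n_6) = 156.75°
δ = |180° − 156.75°| = 23.25°
23.25° ≤ 2α = 38.58°  →  valid

δ = 23.25°, valid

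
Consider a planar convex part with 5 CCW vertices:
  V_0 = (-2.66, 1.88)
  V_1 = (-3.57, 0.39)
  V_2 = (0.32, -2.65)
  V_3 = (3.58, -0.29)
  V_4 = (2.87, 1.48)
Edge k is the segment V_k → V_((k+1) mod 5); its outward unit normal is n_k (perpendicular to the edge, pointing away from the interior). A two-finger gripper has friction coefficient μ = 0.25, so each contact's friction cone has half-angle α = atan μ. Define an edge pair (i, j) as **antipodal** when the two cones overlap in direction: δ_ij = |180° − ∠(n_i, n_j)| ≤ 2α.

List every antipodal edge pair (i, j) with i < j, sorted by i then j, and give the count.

count = 1; pairs: (0,2)

α = atan 0.25 = 14.04°;  2α = 28.07°
n_0 = (-0.8534, +0.5212)
n_1 = (-0.6158, -0.7879)
n_2 = (+0.5864, -0.8100)
n_3 = (+0.9281, +0.3723)
n_4 = (+0.0721, +0.9974)
  (0,1): δ = 96.59°  ·
  (0,2): δ = 22.68°  ✓
  (0,3): δ = 53.27°  ·
  (0,4): δ = 117.28°  ·
  (1,2): δ = 106.09°  ·
  (1,3): δ = 30.14°  ·
  (1,4): δ = 33.87°  ·
  (2,3): δ = 104.04°  ·
  (2,4): δ = 40.04°  ·
  (3,4): δ = 115.99°  ·
antipodal pairs: 1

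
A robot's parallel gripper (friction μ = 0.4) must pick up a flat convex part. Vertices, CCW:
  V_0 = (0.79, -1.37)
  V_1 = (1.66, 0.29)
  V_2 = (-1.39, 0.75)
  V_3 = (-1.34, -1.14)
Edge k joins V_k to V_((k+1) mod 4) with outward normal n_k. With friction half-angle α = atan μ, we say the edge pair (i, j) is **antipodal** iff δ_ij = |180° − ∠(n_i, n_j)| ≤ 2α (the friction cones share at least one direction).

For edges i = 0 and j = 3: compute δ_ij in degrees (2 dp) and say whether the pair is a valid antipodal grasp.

δ = 111.50°, invalid

α = atan 0.4 = 21.80°;  2α = 43.60°
edge 0: e_0 = (+0.87, +1.66);  n_0 = (+0.8857, -0.4642)
edge 3: e_3 = (+2.13, -0.23);  n_3 = (-0.1074, -0.9942)
∠(n_0, n_3) = 68.50°
δ = |180° − 68.50°| = 111.50°
111.50° > 2α = 43.60°  →  invalid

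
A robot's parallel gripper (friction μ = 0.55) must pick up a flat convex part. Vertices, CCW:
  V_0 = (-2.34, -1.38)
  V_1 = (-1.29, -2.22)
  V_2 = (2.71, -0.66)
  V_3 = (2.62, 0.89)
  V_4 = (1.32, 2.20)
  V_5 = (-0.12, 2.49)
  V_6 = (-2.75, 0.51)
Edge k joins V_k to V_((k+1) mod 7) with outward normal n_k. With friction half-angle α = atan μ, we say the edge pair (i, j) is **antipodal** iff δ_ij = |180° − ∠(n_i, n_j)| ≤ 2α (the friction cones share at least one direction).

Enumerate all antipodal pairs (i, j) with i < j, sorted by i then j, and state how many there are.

count = 8; pairs: (0,2), (0,3), (0,4), (1,4), (1,5), (2,5), (2,6), (3,6)

α = atan 0.55 = 28.81°;  2α = 57.62°
n_0 = (-0.6247, -0.7809)
n_1 = (+0.3633, -0.9317)
n_2 = (+0.9983, +0.0580)
n_3 = (+0.7098, +0.7044)
n_4 = (+0.1974, +0.9803)
n_5 = (-0.6015, +0.7989)
n_6 = (-0.9773, -0.2120)
  (0,1): δ = 120.03°  ·
  (0,2): δ = 48.02°  ✓
  (0,3): δ = 6.56°  ✓
  (0,4): δ = 27.27°  ✓
  (0,5): δ = 75.63°  ·
  (0,6): δ = 140.90°  ·
  (1,2): δ = 107.98°  ·
  (1,3): δ = 66.53°  ·
  (1,4): δ = 32.69°  ✓
  (1,5): δ = 15.67°  ✓
  (1,6): δ = 80.93°  ·
  (2,3): δ = 138.54°  ·
  (2,4): δ = 104.71°  ·
  (2,5): δ = 56.35°  ✓
  (2,6): δ = 8.92°  ✓
  (3,4): δ = 146.17°  ·
  (3,5): δ = 97.81°  ·
  (3,6): δ = 32.54°  ✓
  (4,5): δ = 131.64°  ·
  (4,6): δ = 66.37°  ·
  (5,6): δ = 114.73°  ·
antipodal pairs: 8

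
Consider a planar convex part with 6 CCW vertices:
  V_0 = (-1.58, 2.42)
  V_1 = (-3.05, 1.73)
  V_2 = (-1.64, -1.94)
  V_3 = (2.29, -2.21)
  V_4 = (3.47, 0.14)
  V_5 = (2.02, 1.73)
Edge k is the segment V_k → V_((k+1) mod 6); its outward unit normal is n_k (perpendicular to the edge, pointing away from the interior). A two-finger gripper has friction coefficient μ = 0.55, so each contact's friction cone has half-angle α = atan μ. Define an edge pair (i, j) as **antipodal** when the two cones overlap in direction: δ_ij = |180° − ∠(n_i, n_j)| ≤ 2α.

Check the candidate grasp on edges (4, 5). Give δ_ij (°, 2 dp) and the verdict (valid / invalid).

δ = 143.21°, invalid

α = atan 0.55 = 28.81°;  2α = 57.62°
edge 4: e_4 = (-1.45, +1.59);  n_4 = (+0.7389, +0.6738)
edge 5: e_5 = (-3.60, +0.69);  n_5 = (+0.1882, +0.9821)
∠(n_4, n_5) = 36.79°
δ = |180° − 36.79°| = 143.21°
143.21° > 2α = 57.62°  →  invalid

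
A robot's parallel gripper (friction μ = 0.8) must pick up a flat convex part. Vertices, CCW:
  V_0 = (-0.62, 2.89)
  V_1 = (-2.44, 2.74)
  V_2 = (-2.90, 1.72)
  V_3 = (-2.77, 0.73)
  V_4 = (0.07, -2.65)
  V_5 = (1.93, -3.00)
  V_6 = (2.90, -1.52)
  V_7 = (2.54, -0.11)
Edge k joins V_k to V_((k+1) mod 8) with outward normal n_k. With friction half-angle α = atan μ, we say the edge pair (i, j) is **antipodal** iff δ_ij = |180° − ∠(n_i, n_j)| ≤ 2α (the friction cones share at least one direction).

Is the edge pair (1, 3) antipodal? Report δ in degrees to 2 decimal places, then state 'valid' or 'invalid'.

δ = 115.69°, invalid

α = atan 0.8 = 38.66°;  2α = 77.32°
edge 1: e_1 = (-0.46, -1.02);  n_1 = (-0.9116, +0.4111)
edge 3: e_3 = (+2.84, -3.38);  n_3 = (-0.7656, -0.6433)
∠(n_1, n_3) = 64.31°
δ = |180° − 64.31°| = 115.69°
115.69° > 2α = 77.32°  →  invalid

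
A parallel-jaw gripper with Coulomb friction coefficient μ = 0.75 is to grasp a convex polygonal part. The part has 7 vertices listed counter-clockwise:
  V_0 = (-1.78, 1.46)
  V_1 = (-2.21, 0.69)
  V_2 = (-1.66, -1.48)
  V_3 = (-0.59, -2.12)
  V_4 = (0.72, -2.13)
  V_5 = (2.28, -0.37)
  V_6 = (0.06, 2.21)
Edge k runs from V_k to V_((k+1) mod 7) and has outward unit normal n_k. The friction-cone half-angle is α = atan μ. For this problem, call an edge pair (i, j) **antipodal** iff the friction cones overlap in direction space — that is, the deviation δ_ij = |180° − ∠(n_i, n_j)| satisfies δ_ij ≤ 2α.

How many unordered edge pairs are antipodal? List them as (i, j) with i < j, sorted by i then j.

count = 10; pairs: (0,3), (0,4), (0,5), (1,4), (1,5), (2,5), (2,6), (3,5), (3,6), (4,6)

α = atan 0.75 = 36.87°;  2α = 73.74°
n_0 = (-0.8731, +0.4876)
n_1 = (-0.9693, -0.2457)
n_2 = (-0.5133, -0.8582)
n_3 = (-0.0076, -1.0000)
n_4 = (+0.7483, -0.6633)
n_5 = (+0.7580, +0.6522)
n_6 = (-0.3775, +0.9260)
  (0,1): δ = 136.60°  ·
  (0,2): δ = 91.70°  ·
  (0,3): δ = 61.26°  ✓
  (0,4): δ = 12.37°  ✓
  (0,5): δ = 69.89°  ✓
  (0,6): δ = 141.36°  ·
  (1,2): δ = 135.11°  ·
  (1,3): δ = 104.66°  ·
  (1,4): δ = 55.78°  ✓
  (1,5): δ = 26.49°  ✓
  (1,6): δ = 97.95°  ·
  (2,3): δ = 149.55°  ·
  (2,4): δ = 100.67°  ·
  (2,5): δ = 18.40°  ✓
  (2,6): δ = 53.06°  ✓
  (3,4): δ = 131.12°  ·
  (3,5): δ = 48.85°  ✓
  (3,6): δ = 22.61°  ✓
  (4,5): δ = 97.74°  ·
  (4,6): δ = 26.27°  ✓
  (5,6): δ = 108.53°  ·
antipodal pairs: 10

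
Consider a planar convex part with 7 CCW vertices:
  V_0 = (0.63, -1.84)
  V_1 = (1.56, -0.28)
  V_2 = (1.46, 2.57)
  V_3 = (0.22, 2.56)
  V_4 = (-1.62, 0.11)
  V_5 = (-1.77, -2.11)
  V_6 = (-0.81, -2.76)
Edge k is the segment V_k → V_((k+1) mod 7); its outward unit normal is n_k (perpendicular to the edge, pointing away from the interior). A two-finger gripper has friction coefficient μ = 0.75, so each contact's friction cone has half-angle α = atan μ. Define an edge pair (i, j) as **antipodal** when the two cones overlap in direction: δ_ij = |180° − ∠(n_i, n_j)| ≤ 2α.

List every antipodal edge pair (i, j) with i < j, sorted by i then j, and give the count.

count = 10; pairs: (0,2), (0,3), (0,4), (1,3), (1,4), (1,5), (2,5), (2,6), (3,6), (4,6)

α = atan 0.75 = 36.87°;  2α = 73.74°
n_0 = (+0.8589, -0.5121)
n_1 = (+0.9994, +0.0351)
n_2 = (-0.0081, +1.0000)
n_3 = (-0.7996, +0.6005)
n_4 = (-0.9977, +0.0674)
n_5 = (-0.5607, -0.8280)
n_6 = (+0.5384, -0.8427)
  (0,1): δ = 147.19°  ·
  (0,2): δ = 58.74°  ✓
  (0,3): δ = 6.11°  ✓
  (0,4): δ = 26.94°  ✓
  (0,5): δ = 86.70°  ·
  (0,6): δ = 153.38°  ·
  (1,2): δ = 91.55°  ·
  (1,3): δ = 38.92°  ✓
  (1,4): δ = 5.88°  ✓
  (1,5): δ = 53.89°  ✓
  (1,6): δ = 120.56°  ·
  (2,3): δ = 127.37°  ·
  (2,4): δ = 94.33°  ·
  (2,5): δ = 34.56°  ✓
  (2,6): δ = 32.11°  ✓
  (3,4): δ = 146.96°  ·
  (3,5): δ = 87.19°  ·
  (3,6): δ = 20.52°  ✓
  (4,5): δ = 120.24°  ·
  (4,6): δ = 53.56°  ✓
  (5,6): δ = 113.32°  ·
antipodal pairs: 10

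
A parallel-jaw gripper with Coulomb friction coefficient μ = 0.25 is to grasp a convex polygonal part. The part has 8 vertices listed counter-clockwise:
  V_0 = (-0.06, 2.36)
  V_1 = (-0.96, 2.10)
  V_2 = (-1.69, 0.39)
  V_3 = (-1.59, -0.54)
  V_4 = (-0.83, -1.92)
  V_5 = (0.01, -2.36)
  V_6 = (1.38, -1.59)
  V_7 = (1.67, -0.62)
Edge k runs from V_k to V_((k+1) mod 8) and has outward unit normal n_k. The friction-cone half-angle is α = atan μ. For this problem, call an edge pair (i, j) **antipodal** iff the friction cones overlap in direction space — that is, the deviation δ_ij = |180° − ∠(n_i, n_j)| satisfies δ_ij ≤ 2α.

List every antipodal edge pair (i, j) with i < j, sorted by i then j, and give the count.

count = 5; pairs: (0,5), (1,6), (2,6), (2,7), (3,7)

α = atan 0.25 = 14.04°;  2α = 28.07°
n_0 = (-0.2775, +0.9607)
n_1 = (-0.9197, +0.3926)
n_2 = (-0.9943, -0.1069)
n_3 = (-0.8759, -0.4824)
n_4 = (-0.4640, -0.8858)
n_5 = (+0.4900, -0.8717)
n_6 = (+0.9581, -0.2864)
n_7 = (+0.8648, +0.5021)
  (0,1): δ = 129.23°  ·
  (0,2): δ = 99.98°  ·
  (0,3): δ = 77.27°  ·
  (0,4): δ = 43.76°  ·
  (0,5): δ = 13.22°  ✓
  (0,6): δ = 57.24°  ·
  (0,7): δ = 104.02°  ·
  (1,2): δ = 150.75°  ·
  (1,3): δ = 128.04°  ·
  (1,4): δ = 94.53°  ·
  (1,5): δ = 37.54°  ·
  (1,6): δ = 6.47°  ✓
  (1,7): δ = 53.25°  ·
  (2,3): δ = 157.29°  ·
  (2,4): δ = 123.78°  ·
  (2,5): δ = 66.80°  ·
  (2,6): δ = 22.78°  ✓
  (2,7): δ = 24.00°  ✓
  (3,4): δ = 146.49°  ·
  (3,5): δ = 89.50°  ·
  (3,6): δ = 45.49°  ·
  (3,7): δ = 1.29°  ✓
  (4,5): δ = 123.02°  ·
  (4,6): δ = 79.00°  ·
  (4,7): δ = 32.22°  ·
  (5,6): δ = 135.98°  ·
  (5,7): δ = 89.20°  ·
  (6,7): δ = 133.22°  ·
antipodal pairs: 5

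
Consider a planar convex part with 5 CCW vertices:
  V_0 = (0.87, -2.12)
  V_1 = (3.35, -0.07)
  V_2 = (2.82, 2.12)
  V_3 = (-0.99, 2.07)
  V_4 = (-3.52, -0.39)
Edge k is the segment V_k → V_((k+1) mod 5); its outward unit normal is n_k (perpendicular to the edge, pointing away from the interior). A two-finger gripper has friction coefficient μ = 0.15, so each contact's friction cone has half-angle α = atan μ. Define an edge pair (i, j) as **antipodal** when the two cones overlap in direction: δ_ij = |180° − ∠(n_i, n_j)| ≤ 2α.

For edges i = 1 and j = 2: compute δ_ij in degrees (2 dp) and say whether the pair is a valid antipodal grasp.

α = atan 0.15 = 8.53°;  2α = 17.06°
edge 1: e_1 = (-0.53, +2.19);  n_1 = (+0.9719, +0.2352)
edge 2: e_2 = (-3.81, -0.05);  n_2 = (-0.0131, +0.9999)
∠(n_1, n_2) = 77.15°
δ = |180° − 77.15°| = 102.85°
102.85° > 2α = 17.06°  →  invalid

δ = 102.85°, invalid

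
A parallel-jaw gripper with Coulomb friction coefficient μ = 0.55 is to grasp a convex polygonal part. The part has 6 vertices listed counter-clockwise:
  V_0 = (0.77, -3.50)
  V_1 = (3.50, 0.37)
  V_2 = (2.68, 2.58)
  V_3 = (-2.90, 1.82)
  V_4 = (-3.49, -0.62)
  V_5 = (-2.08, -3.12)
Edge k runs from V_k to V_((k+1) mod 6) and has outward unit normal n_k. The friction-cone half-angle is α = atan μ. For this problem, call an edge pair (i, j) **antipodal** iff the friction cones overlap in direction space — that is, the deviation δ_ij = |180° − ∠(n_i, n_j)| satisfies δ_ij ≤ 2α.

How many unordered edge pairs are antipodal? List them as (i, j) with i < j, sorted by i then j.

α = atan 0.55 = 28.81°;  2α = 57.62°
n_0 = (+0.8171, -0.5764)
n_1 = (+0.9375, +0.3479)
n_2 = (-0.1350, +0.9909)
n_3 = (-0.9720, +0.2350)
n_4 = (-0.8710, -0.4913)
n_5 = (-0.1322, -0.9912)
  (0,1): δ = 124.44°  ·
  (0,2): δ = 47.04°  ✓
  (0,3): δ = 21.61°  ✓
  (0,4): δ = 64.62°  ·
  (0,5): δ = 117.61°  ·
  (1,2): δ = 102.60°  ·
  (1,3): δ = 33.95°  ✓
  (1,4): δ = 9.07°  ✓
  (1,5): δ = 62.05°  ·
  (2,3): δ = 111.35°  ·
  (2,4): δ = 68.33°  ·
  (2,5): δ = 15.35°  ✓
  (3,4): δ = 136.98°  ·
  (3,5): δ = 84.00°  ·
  (4,5): δ = 127.02°  ·
antipodal pairs: 5

count = 5; pairs: (0,2), (0,3), (1,3), (1,4), (2,5)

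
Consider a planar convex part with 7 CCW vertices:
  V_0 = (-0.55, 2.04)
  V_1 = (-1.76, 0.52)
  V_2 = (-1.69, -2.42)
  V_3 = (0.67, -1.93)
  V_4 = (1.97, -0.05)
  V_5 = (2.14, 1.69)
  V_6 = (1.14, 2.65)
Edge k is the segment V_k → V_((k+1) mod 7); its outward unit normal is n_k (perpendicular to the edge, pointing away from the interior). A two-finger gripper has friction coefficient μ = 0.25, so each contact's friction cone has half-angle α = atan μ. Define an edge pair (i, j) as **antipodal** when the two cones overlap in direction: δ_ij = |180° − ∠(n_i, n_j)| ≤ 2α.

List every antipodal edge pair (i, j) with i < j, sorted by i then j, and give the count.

α = atan 0.25 = 14.04°;  2α = 28.07°
n_0 = (-0.7824, +0.6228)
n_1 = (-0.9997, -0.0238)
n_2 = (+0.2033, -0.9791)
n_3 = (+0.8225, -0.5688)
n_4 = (+0.9953, -0.0972)
n_5 = (+0.6925, +0.7214)
n_6 = (-0.3395, +0.9406)
  (0,1): δ = 140.11°  ·
  (0,2): δ = 39.75°  ·
  (0,3): δ = 3.86°  ✓
  (0,4): δ = 32.94°  ·
  (0,5): δ = 84.69°  ·
  (0,6): δ = 148.37°  ·
  (1,2): δ = 79.63°  ·
  (1,3): δ = 36.03°  ·
  (1,4): δ = 6.94°  ✓
  (1,5): δ = 44.81°  ·
  (1,6): δ = 108.48°  ·
  (2,3): δ = 136.39°  ·
  (2,4): δ = 107.31°  ·
  (2,5): δ = 55.56°  ·
  (2,6): δ = 8.12°  ✓
  (3,4): δ = 150.92°  ·
  (3,5): δ = 99.17°  ·
  (3,6): δ = 35.49°  ·
  (4,5): δ = 128.25°  ·
  (4,6): δ = 64.57°  ·
  (5,6): δ = 116.32°  ·
antipodal pairs: 3

count = 3; pairs: (0,3), (1,4), (2,6)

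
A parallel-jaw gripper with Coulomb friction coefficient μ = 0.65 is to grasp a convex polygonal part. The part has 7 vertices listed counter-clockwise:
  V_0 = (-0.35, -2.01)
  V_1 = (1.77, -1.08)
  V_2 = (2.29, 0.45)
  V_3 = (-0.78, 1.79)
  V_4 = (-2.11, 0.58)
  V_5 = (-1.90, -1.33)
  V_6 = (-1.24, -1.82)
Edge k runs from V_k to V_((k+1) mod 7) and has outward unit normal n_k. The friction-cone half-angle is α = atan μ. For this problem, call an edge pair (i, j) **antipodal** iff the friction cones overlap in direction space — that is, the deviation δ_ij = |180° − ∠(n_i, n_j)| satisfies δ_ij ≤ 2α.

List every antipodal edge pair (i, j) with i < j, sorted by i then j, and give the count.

α = atan 0.65 = 33.02°;  2α = 66.05°
n_0 = (+0.4017, -0.9158)
n_1 = (+0.9468, -0.3218)
n_2 = (+0.4000, +0.9165)
n_3 = (-0.6729, +0.7397)
n_4 = (-0.9940, -0.1093)
n_5 = (-0.5961, -0.8029)
n_6 = (-0.2088, -0.9780)
  (0,1): δ = 132.46°  ·
  (0,2): δ = 47.27°  ✓
  (0,3): δ = 18.61°  ✓
  (0,4): δ = 72.59°  ·
  (0,5): δ = 119.72°  ·
  (0,6): δ = 144.26°  ·
  (1,2): δ = 94.81°  ·
  (1,3): δ = 28.93°  ✓
  (1,4): δ = 25.05°  ✓
  (1,5): δ = 72.18°  ·
  (1,6): δ = 96.72°  ·
  (2,3): δ = 114.12°  ·
  (2,4): δ = 60.15°  ✓
  (2,5): δ = 13.01°  ✓
  (2,6): δ = 11.53°  ✓
  (3,4): δ = 126.02°  ·
  (3,5): δ = 78.89°  ·
  (3,6): δ = 54.35°  ✓
  (4,5): δ = 132.87°  ·
  (4,6): δ = 108.33°  ·
  (5,6): δ = 155.46°  ·
antipodal pairs: 8

count = 8; pairs: (0,2), (0,3), (1,3), (1,4), (2,4), (2,5), (2,6), (3,6)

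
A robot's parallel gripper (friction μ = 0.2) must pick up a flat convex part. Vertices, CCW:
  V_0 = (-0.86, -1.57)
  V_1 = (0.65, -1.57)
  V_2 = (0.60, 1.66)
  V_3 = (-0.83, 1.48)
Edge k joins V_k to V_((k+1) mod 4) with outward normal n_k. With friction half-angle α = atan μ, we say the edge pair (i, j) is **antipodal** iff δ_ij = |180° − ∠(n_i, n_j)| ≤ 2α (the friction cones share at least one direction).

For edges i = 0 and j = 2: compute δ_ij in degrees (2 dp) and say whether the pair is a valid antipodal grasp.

δ = 7.17°, valid

α = atan 0.2 = 11.31°;  2α = 22.62°
edge 0: e_0 = (+1.51, +0.00);  n_0 = (+0.0000, -1.0000)
edge 2: e_2 = (-1.43, -0.18);  n_2 = (-0.1249, +0.9922)
∠(n_0, n_2) = 172.83°
δ = |180° − 172.83°| = 7.17°
7.17° ≤ 2α = 22.62°  →  valid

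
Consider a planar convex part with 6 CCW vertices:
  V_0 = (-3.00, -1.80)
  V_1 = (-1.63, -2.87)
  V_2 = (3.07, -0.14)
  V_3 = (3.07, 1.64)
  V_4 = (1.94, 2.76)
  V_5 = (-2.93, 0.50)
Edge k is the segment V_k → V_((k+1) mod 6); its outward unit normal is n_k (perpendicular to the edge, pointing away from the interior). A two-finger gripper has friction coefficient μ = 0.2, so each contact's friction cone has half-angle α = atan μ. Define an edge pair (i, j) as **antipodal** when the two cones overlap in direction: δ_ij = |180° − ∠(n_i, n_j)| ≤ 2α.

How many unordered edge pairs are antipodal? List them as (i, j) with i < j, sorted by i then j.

count = 3; pairs: (0,3), (1,4), (2,5)

α = atan 0.2 = 11.31°;  2α = 22.62°
n_0 = (-0.6155, -0.7881)
n_1 = (+0.5023, -0.8647)
n_2 = (+1.0000, -0.0000)
n_3 = (+0.7040, +0.7102)
n_4 = (-0.4209, +0.9071)
n_5 = (-0.9995, +0.0304)
  (0,1): δ = 111.86°  ·
  (0,2): δ = 52.01°  ·
  (0,3): δ = 6.75°  ✓
  (0,4): δ = 62.89°  ·
  (0,5): δ = 126.25°  ·
  (1,2): δ = 120.15°  ·
  (1,3): δ = 74.90°  ·
  (1,4): δ = 5.26°  ✓
  (1,5): δ = 58.11°  ·
  (2,3): δ = 134.75°  ·
  (2,4): δ = 65.11°  ·
  (2,5): δ = 1.74°  ✓
  (3,4): δ = 110.36°  ·
  (3,5): δ = 47.00°  ·
  (4,5): δ = 116.64°  ·
antipodal pairs: 3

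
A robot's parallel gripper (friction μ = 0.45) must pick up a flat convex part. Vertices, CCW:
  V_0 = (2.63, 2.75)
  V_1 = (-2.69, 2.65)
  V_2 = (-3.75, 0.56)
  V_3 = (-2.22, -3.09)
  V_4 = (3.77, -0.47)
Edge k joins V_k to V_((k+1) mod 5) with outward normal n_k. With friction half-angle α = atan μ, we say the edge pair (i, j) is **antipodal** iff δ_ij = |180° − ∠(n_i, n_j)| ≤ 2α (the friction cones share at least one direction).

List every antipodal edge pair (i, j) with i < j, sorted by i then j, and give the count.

α = atan 0.45 = 24.23°;  2α = 48.46°
n_0 = (-0.0188, +0.9998)
n_1 = (-0.8919, +0.4523)
n_2 = (-0.9223, -0.3866)
n_3 = (+0.4007, -0.9162)
n_4 = (+0.9427, +0.3337)
  (0,1): δ = 117.97°  ·
  (0,2): δ = 68.33°  ·
  (0,3): δ = 22.55°  ✓
  (0,4): δ = 108.42°  ·
  (1,2): δ = 130.36°  ·
  (1,3): δ = 39.48°  ✓
  (1,4): δ = 46.39°  ✓
  (2,3): δ = 89.12°  ·
  (2,4): δ = 3.25°  ✓
  (3,4): δ = 94.13°  ·
antipodal pairs: 4

count = 4; pairs: (0,3), (1,3), (1,4), (2,4)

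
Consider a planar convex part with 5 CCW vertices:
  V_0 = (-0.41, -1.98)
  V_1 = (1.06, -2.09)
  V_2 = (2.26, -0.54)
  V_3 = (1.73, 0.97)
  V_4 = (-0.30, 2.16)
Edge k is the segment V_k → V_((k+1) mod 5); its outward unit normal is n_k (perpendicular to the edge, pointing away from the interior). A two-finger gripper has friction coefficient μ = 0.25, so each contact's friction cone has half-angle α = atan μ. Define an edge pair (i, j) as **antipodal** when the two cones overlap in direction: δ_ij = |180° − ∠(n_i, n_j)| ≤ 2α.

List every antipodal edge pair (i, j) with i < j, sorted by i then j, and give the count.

count = 2; pairs: (0,3), (2,4)

α = atan 0.25 = 14.04°;  2α = 28.07°
n_0 = (-0.0746, -0.9972)
n_1 = (+0.7907, -0.6122)
n_2 = (+0.9436, +0.3312)
n_3 = (+0.5057, +0.8627)
n_4 = (-0.9996, +0.0266)
  (0,1): δ = 123.47°  ·
  (0,2): δ = 66.38°  ·
  (0,3): δ = 26.10°  ✓
  (0,4): δ = 92.76°  ·
  (1,2): δ = 122.91°  ·
  (1,3): δ = 82.63°  ·
  (1,4): δ = 36.22°  ·
  (2,3): δ = 139.72°  ·
  (2,4): δ = 20.86°  ✓
  (3,4): δ = 61.14°  ·
antipodal pairs: 2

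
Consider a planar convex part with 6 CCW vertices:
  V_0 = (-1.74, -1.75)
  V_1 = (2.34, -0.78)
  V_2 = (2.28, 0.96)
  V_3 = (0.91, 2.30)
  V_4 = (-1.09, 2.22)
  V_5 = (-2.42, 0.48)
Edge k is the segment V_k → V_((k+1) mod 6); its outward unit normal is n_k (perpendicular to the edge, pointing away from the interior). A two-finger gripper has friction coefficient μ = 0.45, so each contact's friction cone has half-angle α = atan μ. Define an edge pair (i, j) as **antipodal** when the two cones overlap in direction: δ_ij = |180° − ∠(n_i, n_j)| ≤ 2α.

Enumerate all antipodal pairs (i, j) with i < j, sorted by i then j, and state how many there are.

α = atan 0.45 = 24.23°;  2α = 48.46°
n_0 = (+0.2313, -0.9729)
n_1 = (+0.9994, +0.0345)
n_2 = (+0.6992, +0.7149)
n_3 = (-0.0400, +0.9992)
n_4 = (-0.7945, +0.6073)
n_5 = (-0.9565, -0.2917)
  (0,1): δ = 101.40°  ·
  (0,2): δ = 57.74°  ·
  (0,3): δ = 11.08°  ✓
  (0,4): δ = 39.23°  ✓
  (0,5): δ = 93.58°  ·
  (1,2): δ = 136.34°  ·
  (1,3): δ = 89.68°  ·
  (1,4): δ = 39.37°  ✓
  (1,5): δ = 14.98°  ✓
  (2,3): δ = 133.34°  ·
  (2,4): δ = 83.03°  ·
  (2,5): δ = 28.68°  ✓
  (3,4): δ = 129.68°  ·
  (3,5): δ = 75.33°  ·
  (4,5): δ = 125.65°  ·
antipodal pairs: 5

count = 5; pairs: (0,3), (0,4), (1,4), (1,5), (2,5)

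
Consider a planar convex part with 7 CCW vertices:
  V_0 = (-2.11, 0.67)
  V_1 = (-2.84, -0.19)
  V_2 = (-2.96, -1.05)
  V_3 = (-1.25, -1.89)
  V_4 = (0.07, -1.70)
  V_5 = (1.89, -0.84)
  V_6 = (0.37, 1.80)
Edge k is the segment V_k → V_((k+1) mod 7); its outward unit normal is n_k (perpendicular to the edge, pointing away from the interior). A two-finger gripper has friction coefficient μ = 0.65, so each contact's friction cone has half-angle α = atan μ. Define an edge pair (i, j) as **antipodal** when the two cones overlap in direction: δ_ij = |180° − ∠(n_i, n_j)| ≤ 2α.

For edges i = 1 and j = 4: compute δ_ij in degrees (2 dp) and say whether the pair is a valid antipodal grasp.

δ = 56.76°, valid

α = atan 0.65 = 33.02°;  2α = 66.05°
edge 1: e_1 = (-0.12, -0.86);  n_1 = (-0.9904, +0.1382)
edge 4: e_4 = (+1.82, +0.86);  n_4 = (+0.4272, -0.9041)
∠(n_1, n_4) = 123.24°
δ = |180° − 123.24°| = 56.76°
56.76° ≤ 2α = 66.05°  →  valid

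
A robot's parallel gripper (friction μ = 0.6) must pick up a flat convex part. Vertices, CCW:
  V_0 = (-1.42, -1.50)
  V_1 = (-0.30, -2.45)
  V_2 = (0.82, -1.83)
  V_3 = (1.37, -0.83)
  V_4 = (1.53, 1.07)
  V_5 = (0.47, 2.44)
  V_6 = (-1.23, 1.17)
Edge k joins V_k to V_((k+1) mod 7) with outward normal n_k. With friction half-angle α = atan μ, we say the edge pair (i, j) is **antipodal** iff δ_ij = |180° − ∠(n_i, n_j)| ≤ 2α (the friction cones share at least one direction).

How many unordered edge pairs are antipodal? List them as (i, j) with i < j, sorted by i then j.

count = 9; pairs: (0,3), (0,4), (1,5), (1,6), (2,5), (2,6), (3,5), (3,6), (4,6)

α = atan 0.6 = 30.96°;  2α = 61.93°
n_0 = (-0.6469, -0.7626)
n_1 = (+0.4843, -0.8749)
n_2 = (+0.8762, -0.4819)
n_3 = (+0.9965, -0.0839)
n_4 = (+0.7909, +0.6119)
n_5 = (-0.5985, +0.8011)
n_6 = (-0.9975, +0.0710)
  (0,1): δ = 110.73°  ·
  (0,2): δ = 78.51°  ·
  (0,3): δ = 54.51°  ✓
  (0,4): δ = 11.96°  ✓
  (0,5): δ = 77.07°  ·
  (0,6): δ = 126.23°  ·
  (1,2): δ = 147.78°  ·
  (1,3): δ = 123.78°  ·
  (1,4): δ = 81.24°  ·
  (1,5): δ = 7.79°  ✓
  (1,6): δ = 56.96°  ✓
  (2,3): δ = 156.00°  ·
  (2,4): δ = 113.46°  ·
  (2,5): δ = 24.43°  ✓
  (2,6): δ = 24.74°  ✓
  (3,4): δ = 137.46°  ·
  (3,5): δ = 48.42°  ✓
  (3,6): δ = 0.74°  ✓
  (4,5): δ = 90.97°  ·
  (4,6): δ = 41.80°  ✓
  (5,6): δ = 130.83°  ·
antipodal pairs: 9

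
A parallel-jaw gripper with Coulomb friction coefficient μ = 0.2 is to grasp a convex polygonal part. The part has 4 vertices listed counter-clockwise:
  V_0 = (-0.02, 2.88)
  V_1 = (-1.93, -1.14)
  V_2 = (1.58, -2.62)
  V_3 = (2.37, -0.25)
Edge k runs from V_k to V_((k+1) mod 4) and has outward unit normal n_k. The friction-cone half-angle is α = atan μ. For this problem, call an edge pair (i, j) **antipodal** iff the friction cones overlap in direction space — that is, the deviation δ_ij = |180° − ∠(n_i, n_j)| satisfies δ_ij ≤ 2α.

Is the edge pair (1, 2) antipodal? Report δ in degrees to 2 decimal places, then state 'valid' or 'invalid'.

α = atan 0.2 = 11.31°;  2α = 22.62°
edge 1: e_1 = (+3.51, -1.48);  n_1 = (-0.3885, -0.9214)
edge 2: e_2 = (+0.79, +2.37);  n_2 = (+0.9487, -0.3162)
∠(n_1, n_2) = 94.43°
δ = |180° − 94.43°| = 85.57°
85.57° > 2α = 22.62°  →  invalid

δ = 85.57°, invalid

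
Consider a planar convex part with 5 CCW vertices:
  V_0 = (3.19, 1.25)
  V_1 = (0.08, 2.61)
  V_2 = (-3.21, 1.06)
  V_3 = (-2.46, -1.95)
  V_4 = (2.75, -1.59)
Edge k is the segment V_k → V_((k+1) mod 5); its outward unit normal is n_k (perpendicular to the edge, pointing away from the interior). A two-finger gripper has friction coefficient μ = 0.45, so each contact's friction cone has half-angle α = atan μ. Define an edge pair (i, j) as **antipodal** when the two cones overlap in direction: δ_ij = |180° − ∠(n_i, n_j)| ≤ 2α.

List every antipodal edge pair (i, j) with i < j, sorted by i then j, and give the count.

count = 3; pairs: (0,3), (1,3), (2,4)

α = atan 0.45 = 24.23°;  2α = 48.46°
n_0 = (+0.4007, +0.9162)
n_1 = (-0.4262, +0.9046)
n_2 = (-0.9703, -0.2418)
n_3 = (+0.0689, -0.9976)
n_4 = (+0.9882, -0.1531)
  (0,1): δ = 131.15°  ·
  (0,2): δ = 52.39°  ·
  (0,3): δ = 27.57°  ✓
  (0,4): δ = 104.81°  ·
  (1,2): δ = 101.23°  ·
  (1,3): δ = 21.27°  ✓
  (1,4): δ = 55.97°  ·
  (2,3): δ = 100.04°  ·
  (2,4): δ = 22.80°  ✓
  (3,4): δ = 102.76°  ·
antipodal pairs: 3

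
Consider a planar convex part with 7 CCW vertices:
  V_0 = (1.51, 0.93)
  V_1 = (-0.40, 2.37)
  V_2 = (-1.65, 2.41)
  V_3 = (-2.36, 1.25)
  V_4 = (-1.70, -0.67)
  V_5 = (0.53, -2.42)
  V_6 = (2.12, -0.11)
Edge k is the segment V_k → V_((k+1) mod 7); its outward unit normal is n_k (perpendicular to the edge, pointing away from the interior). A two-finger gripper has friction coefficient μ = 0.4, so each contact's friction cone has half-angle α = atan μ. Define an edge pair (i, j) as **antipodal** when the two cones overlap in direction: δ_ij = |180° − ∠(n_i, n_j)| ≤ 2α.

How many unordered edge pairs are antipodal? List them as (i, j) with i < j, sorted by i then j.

α = atan 0.4 = 21.80°;  2α = 43.60°
n_0 = (+0.6020, +0.7985)
n_1 = (+0.0320, +0.9995)
n_2 = (-0.8529, +0.5220)
n_3 = (-0.9457, -0.3251)
n_4 = (-0.6174, -0.7867)
n_5 = (+0.8237, -0.5670)
n_6 = (+0.8626, +0.5059)
  (0,1): δ = 144.82°  ·
  (0,2): δ = 84.46°  ·
  (0,3): δ = 34.02°  ✓
  (0,4): δ = 1.11°  ✓
  (0,5): δ = 92.47°  ·
  (0,6): δ = 157.41°  ·
  (1,2): δ = 119.64°  ·
  (1,3): δ = 69.20°  ·
  (1,4): δ = 36.29°  ✓
  (1,5): δ = 57.29°  ·
  (1,6): δ = 122.23°  ·
  (2,3): δ = 129.56°  ·
  (2,4): δ = 96.65°  ·
  (2,5): δ = 3.07°  ✓
  (2,6): δ = 61.86°  ·
  (3,4): δ = 147.09°  ·
  (3,5): δ = 53.51°  ·
  (3,6): δ = 11.42°  ✓
  (4,5): δ = 86.42°  ·
  (4,6): δ = 21.48°  ✓
  (5,6): δ = 115.07°  ·
antipodal pairs: 6

count = 6; pairs: (0,3), (0,4), (1,4), (2,5), (3,6), (4,6)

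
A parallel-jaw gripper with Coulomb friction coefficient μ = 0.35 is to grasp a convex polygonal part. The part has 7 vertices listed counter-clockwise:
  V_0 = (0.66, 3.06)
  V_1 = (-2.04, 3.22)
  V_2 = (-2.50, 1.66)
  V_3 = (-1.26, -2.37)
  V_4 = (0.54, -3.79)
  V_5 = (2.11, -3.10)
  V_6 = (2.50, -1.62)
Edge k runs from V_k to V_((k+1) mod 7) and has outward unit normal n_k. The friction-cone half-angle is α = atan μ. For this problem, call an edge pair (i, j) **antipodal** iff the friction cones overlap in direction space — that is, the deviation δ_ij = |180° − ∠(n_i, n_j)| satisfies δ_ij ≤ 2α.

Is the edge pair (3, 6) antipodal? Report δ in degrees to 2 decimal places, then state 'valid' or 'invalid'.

α = atan 0.35 = 19.29°;  2α = 38.58°
edge 3: e_3 = (+1.80, -1.42);  n_3 = (-0.6194, -0.7851)
edge 6: e_6 = (-1.84, +4.68);  n_6 = (+0.9307, +0.3659)
∠(n_3, n_6) = 149.73°
δ = |180° − 149.73°| = 30.27°
30.27° ≤ 2α = 38.58°  →  valid

δ = 30.27°, valid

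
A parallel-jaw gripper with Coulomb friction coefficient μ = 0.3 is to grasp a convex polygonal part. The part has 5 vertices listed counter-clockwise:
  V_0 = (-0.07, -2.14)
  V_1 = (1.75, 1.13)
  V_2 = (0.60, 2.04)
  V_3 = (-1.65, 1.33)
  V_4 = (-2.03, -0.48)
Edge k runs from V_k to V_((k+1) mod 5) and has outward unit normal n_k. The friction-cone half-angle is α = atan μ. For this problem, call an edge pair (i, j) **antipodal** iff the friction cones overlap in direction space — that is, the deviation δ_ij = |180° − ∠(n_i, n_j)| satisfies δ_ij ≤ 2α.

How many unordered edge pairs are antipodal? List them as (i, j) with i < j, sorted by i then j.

count = 2; pairs: (0,3), (1,4)

α = atan 0.3 = 16.70°;  2α = 33.40°
n_0 = (+0.8738, -0.4863)
n_1 = (+0.6205, +0.7842)
n_2 = (-0.3009, +0.9536)
n_3 = (-0.9787, +0.2055)
n_4 = (-0.6463, -0.7631)
  (0,1): δ = 99.26°  ·
  (0,2): δ = 43.39°  ·
  (0,3): δ = 17.24°  ✓
  (0,4): δ = 78.84°  ·
  (1,2): δ = 124.13°  ·
  (1,3): δ = 63.50°  ·
  (1,4): δ = 1.91°  ✓
  (2,3): δ = 119.37°  ·
  (2,4): δ = 57.78°  ·
  (3,4): δ = 118.41°  ·
antipodal pairs: 2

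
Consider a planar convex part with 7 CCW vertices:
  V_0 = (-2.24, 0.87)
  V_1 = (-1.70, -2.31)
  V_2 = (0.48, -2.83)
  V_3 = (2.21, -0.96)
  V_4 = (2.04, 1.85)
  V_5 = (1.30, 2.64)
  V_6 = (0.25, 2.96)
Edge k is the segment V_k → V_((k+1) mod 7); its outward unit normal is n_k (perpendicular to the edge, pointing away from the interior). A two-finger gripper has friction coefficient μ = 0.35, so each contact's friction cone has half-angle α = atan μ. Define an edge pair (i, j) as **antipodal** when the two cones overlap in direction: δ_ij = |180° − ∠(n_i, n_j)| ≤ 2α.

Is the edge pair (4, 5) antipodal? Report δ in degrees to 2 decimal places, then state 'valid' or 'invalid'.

δ = 150.08°, invalid

α = atan 0.35 = 19.29°;  2α = 38.58°
edge 4: e_4 = (-0.74, +0.79);  n_4 = (+0.7298, +0.6836)
edge 5: e_5 = (-1.05, +0.32);  n_5 = (+0.2915, +0.9566)
∠(n_4, n_5) = 29.92°
δ = |180° − 29.92°| = 150.08°
150.08° > 2α = 38.58°  →  invalid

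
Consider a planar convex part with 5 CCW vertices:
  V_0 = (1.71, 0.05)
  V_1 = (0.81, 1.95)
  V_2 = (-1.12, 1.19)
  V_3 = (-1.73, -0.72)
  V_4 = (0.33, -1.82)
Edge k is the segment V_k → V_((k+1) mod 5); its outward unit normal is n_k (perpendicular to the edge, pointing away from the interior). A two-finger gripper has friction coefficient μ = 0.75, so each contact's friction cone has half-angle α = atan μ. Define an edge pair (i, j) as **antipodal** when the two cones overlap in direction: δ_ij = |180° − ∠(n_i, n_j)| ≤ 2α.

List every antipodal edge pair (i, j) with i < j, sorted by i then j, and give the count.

count = 5; pairs: (0,2), (0,3), (1,3), (1,4), (2,4)

α = atan 0.75 = 36.87°;  2α = 73.74°
n_0 = (+0.9037, +0.4281)
n_1 = (-0.3664, +0.9305)
n_2 = (-0.9526, +0.3042)
n_3 = (-0.4710, -0.8821)
n_4 = (+0.8046, -0.5938)
  (0,1): δ = 93.85°  ·
  (0,2): δ = 43.06°  ✓
  (0,3): δ = 36.55°  ✓
  (0,4): δ = 118.23°  ·
  (1,2): δ = 129.21°  ·
  (1,3): δ = 49.59°  ✓
  (1,4): δ = 32.08°  ✓
  (2,3): δ = 100.39°  ·
  (2,4): δ = 18.71°  ✓
  (3,4): δ = 98.32°  ·
antipodal pairs: 5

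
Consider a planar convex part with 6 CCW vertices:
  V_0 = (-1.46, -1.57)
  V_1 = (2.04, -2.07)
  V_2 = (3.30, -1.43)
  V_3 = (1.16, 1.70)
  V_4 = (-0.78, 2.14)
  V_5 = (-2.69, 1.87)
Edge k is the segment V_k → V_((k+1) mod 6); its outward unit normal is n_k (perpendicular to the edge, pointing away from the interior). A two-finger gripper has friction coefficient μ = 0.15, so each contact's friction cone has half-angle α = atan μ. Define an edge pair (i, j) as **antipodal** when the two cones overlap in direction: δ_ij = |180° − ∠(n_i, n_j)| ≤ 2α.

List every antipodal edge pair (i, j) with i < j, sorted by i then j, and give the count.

α = atan 0.15 = 8.53°;  2α = 17.06°
n_0 = (-0.1414, -0.9899)
n_1 = (+0.4529, -0.8916)
n_2 = (+0.8255, +0.5644)
n_3 = (+0.2212, +0.9752)
n_4 = (-0.1400, +0.9902)
n_5 = (-0.9416, -0.3367)
  (0,1): δ = 144.94°  ·
  (0,2): δ = 47.51°  ·
  (0,3): δ = 4.65°  ✓
  (0,4): δ = 16.18°  ✓
  (0,5): δ = 117.81°  ·
  (1,2): δ = 82.57°  ·
  (1,3): δ = 39.71°  ·
  (1,4): δ = 18.88°  ·
  (1,5): δ = 82.75°  ·
  (2,3): δ = 137.14°  ·
  (2,4): δ = 116.31°  ·
  (2,5): δ = 14.69°  ✓
  (3,4): δ = 159.18°  ·
  (3,5): δ = 57.55°  ·
  (4,5): δ = 78.37°  ·
antipodal pairs: 3

count = 3; pairs: (0,3), (0,4), (2,5)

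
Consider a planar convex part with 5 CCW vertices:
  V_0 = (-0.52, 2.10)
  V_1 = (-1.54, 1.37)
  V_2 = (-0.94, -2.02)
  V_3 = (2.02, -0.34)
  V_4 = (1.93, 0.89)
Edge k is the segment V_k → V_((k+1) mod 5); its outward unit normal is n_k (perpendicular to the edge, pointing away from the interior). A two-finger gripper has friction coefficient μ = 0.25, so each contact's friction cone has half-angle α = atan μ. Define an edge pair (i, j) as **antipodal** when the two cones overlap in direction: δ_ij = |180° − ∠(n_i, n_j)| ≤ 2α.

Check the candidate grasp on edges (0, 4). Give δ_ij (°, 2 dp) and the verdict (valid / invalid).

α = atan 0.25 = 14.04°;  2α = 28.07°
edge 0: e_0 = (-1.02, -0.73);  n_0 = (-0.5820, +0.8132)
edge 4: e_4 = (-2.45, +1.21);  n_4 = (+0.4428, +0.8966)
∠(n_0, n_4) = 61.87°
δ = |180° − 61.87°| = 118.13°
118.13° > 2α = 28.07°  →  invalid

δ = 118.13°, invalid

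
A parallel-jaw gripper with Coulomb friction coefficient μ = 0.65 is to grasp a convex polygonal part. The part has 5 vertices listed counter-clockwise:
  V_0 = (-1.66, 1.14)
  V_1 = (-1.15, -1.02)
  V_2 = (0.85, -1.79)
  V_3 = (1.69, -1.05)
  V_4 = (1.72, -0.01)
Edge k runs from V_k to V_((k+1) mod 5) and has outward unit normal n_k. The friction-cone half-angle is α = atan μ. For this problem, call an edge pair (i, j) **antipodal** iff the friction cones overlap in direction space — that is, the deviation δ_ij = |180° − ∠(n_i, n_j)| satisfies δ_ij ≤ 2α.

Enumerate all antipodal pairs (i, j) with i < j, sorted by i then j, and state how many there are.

α = atan 0.65 = 33.02°;  2α = 66.05°
n_0 = (-0.9732, -0.2298)
n_1 = (-0.3593, -0.9332)
n_2 = (+0.6610, -0.7504)
n_3 = (+0.9996, -0.0288)
n_4 = (+0.3221, +0.9467)
  (0,1): δ = 124.34°  ·
  (0,2): δ = 61.91°  ✓
  (0,3): δ = 14.94°  ✓
  (0,4): δ = 57.92°  ✓
  (1,2): δ = 117.56°  ·
  (1,3): δ = 70.60°  ·
  (1,4): δ = 2.27°  ✓
  (2,3): δ = 133.03°  ·
  (2,4): δ = 60.17°  ✓
  (3,4): δ = 107.14°  ·
antipodal pairs: 5

count = 5; pairs: (0,2), (0,3), (0,4), (1,4), (2,4)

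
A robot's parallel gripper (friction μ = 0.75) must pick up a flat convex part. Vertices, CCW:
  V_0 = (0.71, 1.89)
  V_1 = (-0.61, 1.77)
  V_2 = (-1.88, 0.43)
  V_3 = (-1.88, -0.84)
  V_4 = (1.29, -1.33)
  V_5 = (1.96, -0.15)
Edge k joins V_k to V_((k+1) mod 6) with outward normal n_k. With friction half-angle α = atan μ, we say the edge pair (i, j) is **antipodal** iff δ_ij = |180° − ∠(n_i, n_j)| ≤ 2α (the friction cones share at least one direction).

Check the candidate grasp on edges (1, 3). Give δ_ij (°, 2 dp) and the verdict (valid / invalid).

α = atan 0.75 = 36.87°;  2α = 73.74°
edge 1: e_1 = (-1.27, -1.34);  n_1 = (-0.7258, +0.6879)
edge 3: e_3 = (+3.17, -0.49);  n_3 = (-0.1528, -0.9883)
∠(n_1, n_3) = 124.68°
δ = |180° − 124.68°| = 55.32°
55.32° ≤ 2α = 73.74°  →  valid

δ = 55.32°, valid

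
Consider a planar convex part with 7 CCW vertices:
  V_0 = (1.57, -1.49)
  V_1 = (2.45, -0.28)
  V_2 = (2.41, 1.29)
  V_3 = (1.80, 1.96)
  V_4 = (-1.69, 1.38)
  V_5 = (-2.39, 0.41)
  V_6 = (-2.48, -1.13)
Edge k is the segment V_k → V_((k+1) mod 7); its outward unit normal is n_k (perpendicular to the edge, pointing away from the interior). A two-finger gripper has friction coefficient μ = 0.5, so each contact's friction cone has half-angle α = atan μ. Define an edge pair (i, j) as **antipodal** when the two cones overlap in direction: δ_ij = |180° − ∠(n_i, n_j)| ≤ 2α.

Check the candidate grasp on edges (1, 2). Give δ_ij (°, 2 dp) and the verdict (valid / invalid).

α = atan 0.5 = 26.57°;  2α = 53.13°
edge 1: e_1 = (-0.04, +1.57);  n_1 = (+0.9997, +0.0255)
edge 2: e_2 = (-0.61, +0.67);  n_2 = (+0.7394, +0.6732)
∠(n_1, n_2) = 40.86°
δ = |180° − 40.86°| = 139.14°
139.14° > 2α = 53.13°  →  invalid

δ = 139.14°, invalid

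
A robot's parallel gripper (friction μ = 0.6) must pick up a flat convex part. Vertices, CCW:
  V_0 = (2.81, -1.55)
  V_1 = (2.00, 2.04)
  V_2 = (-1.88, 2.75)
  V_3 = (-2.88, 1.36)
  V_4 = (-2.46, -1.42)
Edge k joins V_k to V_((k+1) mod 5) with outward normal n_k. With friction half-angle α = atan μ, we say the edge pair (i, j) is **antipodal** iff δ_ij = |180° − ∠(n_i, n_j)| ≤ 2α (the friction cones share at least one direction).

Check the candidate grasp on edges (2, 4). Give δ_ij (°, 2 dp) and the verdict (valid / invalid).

δ = 55.68°, valid

α = atan 0.6 = 30.96°;  2α = 61.93°
edge 2: e_2 = (-1.00, -1.39);  n_2 = (-0.8118, +0.5840)
edge 4: e_4 = (+5.27, -0.13);  n_4 = (-0.0247, -0.9997)
∠(n_2, n_4) = 124.32°
δ = |180° − 124.32°| = 55.68°
55.68° ≤ 2α = 61.93°  →  valid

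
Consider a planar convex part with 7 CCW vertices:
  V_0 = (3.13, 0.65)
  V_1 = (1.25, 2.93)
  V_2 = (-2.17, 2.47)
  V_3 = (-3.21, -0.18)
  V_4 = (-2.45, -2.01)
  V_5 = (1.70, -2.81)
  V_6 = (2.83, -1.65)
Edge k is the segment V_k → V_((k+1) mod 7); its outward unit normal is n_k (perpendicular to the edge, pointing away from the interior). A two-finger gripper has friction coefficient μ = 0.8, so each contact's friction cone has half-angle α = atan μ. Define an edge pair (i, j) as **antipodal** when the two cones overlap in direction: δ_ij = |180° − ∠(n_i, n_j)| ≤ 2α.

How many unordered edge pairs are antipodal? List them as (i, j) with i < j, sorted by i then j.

α = atan 0.8 = 38.66°;  2α = 77.32°
n_0 = (+0.7715, +0.6362)
n_1 = (-0.1333, +0.9911)
n_2 = (-0.9309, +0.3653)
n_3 = (-0.9235, -0.3835)
n_4 = (-0.1893, -0.9819)
n_5 = (+0.7163, -0.6978)
n_6 = (+0.9916, -0.1293)
  (0,1): δ = 121.85°  ·
  (0,2): δ = 60.94°  ✓
  (0,3): δ = 16.95°  ✓
  (0,4): δ = 39.58°  ✓
  (0,5): δ = 96.24°  ·
  (0,6): δ = 133.06°  ·
  (1,2): δ = 119.09°  ·
  (1,3): δ = 75.11°  ✓
  (1,4): δ = 18.57°  ✓
  (1,5): δ = 38.09°  ✓
  (1,6): δ = 74.91°  ✓
  (2,3): δ = 136.02°  ·
  (2,4): δ = 79.48°  ·
  (2,5): δ = 22.82°  ✓
  (2,6): δ = 14.00°  ✓
  (3,4): δ = 123.46°  ·
  (3,5): δ = 66.80°  ✓
  (3,6): δ = 29.98°  ✓
  (4,5): δ = 123.34°  ·
  (4,6): δ = 86.52°  ·
  (5,6): δ = 143.18°  ·
antipodal pairs: 11

count = 11; pairs: (0,2), (0,3), (0,4), (1,3), (1,4), (1,5), (1,6), (2,5), (2,6), (3,5), (3,6)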